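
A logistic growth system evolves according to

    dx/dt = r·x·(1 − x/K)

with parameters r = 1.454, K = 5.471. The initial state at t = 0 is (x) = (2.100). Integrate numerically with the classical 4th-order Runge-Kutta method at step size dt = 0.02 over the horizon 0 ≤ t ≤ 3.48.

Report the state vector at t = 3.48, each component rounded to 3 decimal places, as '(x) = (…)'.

(x) = (5.416)

t=0.000: state=(2.100)
step 1 (dt=0.02): k1=(1.881), k2=(1.888), k3=(1.888), k4=(1.894); state += dt/6·(k1+2k2+2k3+k4)
t=0.020: state=(2.138)
t=0.040: state=(2.176)
t=0.060: state=(2.214)
continuing one RK4 step at a time; state shown every 10 steps (Δt=0.2):
t=0.200: state=(2.487)
t=0.400: state=(2.884)
t=0.600: state=(3.274)
t=0.800: state=(3.643)
t=1.000: state=(3.979)
t=1.200: state=(4.273)
t=1.400: state=(4.523)
t=1.600: state=(4.730)
t=1.800: state=(4.897)
t=2.000: state=(5.030)
t=2.200: state=(5.135)
t=2.400: state=(5.216)
t=2.600: state=(5.278)
t=2.800: state=(5.325)
t=3.000: state=(5.361)
t=3.200: state=(5.389)
t=3.400: state=(5.409)
t=3.480: state=(5.416)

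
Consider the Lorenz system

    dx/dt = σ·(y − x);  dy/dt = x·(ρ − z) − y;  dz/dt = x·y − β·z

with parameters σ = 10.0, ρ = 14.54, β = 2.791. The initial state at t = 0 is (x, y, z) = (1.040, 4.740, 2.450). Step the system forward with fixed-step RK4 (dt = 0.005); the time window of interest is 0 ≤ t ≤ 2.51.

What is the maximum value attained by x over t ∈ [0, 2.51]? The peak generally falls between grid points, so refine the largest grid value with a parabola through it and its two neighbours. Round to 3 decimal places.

max x = 11.318

t=0.000: state=(1.040, 4.740, 2.450)
step 1 (dt=0.005): k1=(37.000, 7.834, -1.908), k2=(36.271, 8.938, -1.434), k3=(36.317, 8.912, -1.443), k4=(35.630, 9.993, -0.973); state += dt/6·(k1+2k2+2k3+k4)
t=0.005: state=(1.222, 4.785, 2.443)
t=0.010: state=(1.397, 4.840, 2.440)
t=0.015: state=(1.566, 4.905, 2.442)
continuing one RK4 step at a time; state shown every 20 steps (Δt=0.1):
t=0.100: state=(4.149, 7.271, 3.281)
t=0.200: state=(7.766, 11.784, 7.597)
t=0.300: state=(11.083, 12.728, 16.741)
t=0.400: state=(9.757, 5.778, 21.675)
t=0.500: state=(5.188, 1.002, 18.359)
t=0.600: state=(2.175, 0.292, 14.038)
t=0.700: state=(1.071, 0.562, 10.671)
t=0.800: state=(0.893, 0.969, 8.134)
t=0.900: state=(1.150, 1.581, 6.264)
t=1.000: state=(1.787, 2.663, 5.008)
t=1.100: state=(2.999, 4.610, 4.545)
t=1.200: state=(5.128, 7.807, 5.656)
t=1.300: state=(8.198, 11.376, 10.064)
t=1.400: state=(10.373, 10.866, 17.348)
t=1.500: state=(8.699, 5.305, 20.114)
t=1.600: state=(5.096, 1.900, 17.196)
t=1.700: state=(2.803, 1.386, 13.504)
t=1.800: state=(2.041, 1.813, 10.529)
t=1.900: state=(2.184, 2.657, 8.364)
t=2.000: state=(2.967, 4.076, 7.076)
t=2.100: state=(4.453, 6.339, 7.041)
t=2.200: state=(6.698, 9.198, 9.185)
t=2.300: state=(8.946, 10.540, 14.029)
t=2.400: state=(9.141, 7.815, 18.256)
t=2.500: state=(6.837, 4.066, 17.894)
t=2.510: state=(6.561, 3.809, 17.662)
largest grid value and its neighbours: x(0.325)=11.31560, x(0.330)=11.31651, x(0.335)=11.30157
parabola through these three points peaks at t≈0.328 with x≈11.31806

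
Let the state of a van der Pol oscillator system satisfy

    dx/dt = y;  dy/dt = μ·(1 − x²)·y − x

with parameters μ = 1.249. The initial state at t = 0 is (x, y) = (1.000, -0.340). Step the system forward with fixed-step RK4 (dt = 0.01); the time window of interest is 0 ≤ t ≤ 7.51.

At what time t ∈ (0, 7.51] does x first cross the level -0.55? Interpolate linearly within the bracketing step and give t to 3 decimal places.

t=0.000: state=(1.000, -0.340)
step 1 (dt=0.01): k1=(-0.340, -1.000), k2=(-0.345, -1.000), k3=(-0.345, -1.000), k4=(-0.350, -1.000); state += dt/6·(k1+2k2+2k3+k4)
t=0.010: state=(0.997, -0.350)
t=0.020: state=(0.993, -0.360)
t=0.030: state=(0.989, -0.370)
continuing one RK4 step at a time; state shown every 25 steps (Δt=0.25):
t=0.250: state=(0.884, -0.593)
t=0.500: state=(0.701, -0.877)
t=0.750: state=(0.439, -1.241)
t=1.000: state=(0.070, -1.732)
t=1.250: state=(-0.434, -2.285)
t=1.290: state=(-0.527, -2.355)
next step: t=1.300: state=(-0.550, -2.370) — x has crossed -0.55
linear interpolation between t=1.290 (-0.52679) and t=1.300 (-0.55042) → t≈1.300

t = 1.300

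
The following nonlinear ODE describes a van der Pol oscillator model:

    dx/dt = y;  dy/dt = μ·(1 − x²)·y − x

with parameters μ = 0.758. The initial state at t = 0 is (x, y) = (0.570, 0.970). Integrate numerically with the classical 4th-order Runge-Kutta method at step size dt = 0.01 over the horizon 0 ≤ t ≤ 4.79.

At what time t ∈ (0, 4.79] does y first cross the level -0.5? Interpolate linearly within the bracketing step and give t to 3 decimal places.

t=0.000: state=(0.570, 0.970)
step 1 (dt=0.01): k1=(0.970, -0.074), k2=(0.970, -0.083), k3=(0.970, -0.083), k4=(0.969, -0.092); state += dt/6·(k1+2k2+2k3+k4)
t=0.010: state=(0.580, 0.969)
t=0.020: state=(0.589, 0.968)
t=0.030: state=(0.599, 0.967)
continuing one RK4 step at a time; state shown every 20 steps (Δt=0.2):
t=0.200: state=(0.760, 0.917)
t=0.400: state=(0.931, 0.784)
t=0.600: state=(1.069, 0.583)
t=0.800: state=(1.162, 0.342)
t=1.000: state=(1.205, 0.091)
t=1.200: state=(1.199, -0.148)
t=1.400: state=(1.147, -0.369)
t=1.520: state=(1.095, -0.493)
next step: t=1.530: state=(1.090, -0.503) — y has crossed -0.5
linear interpolation between t=1.520 (-0.49317) and t=1.530 (-0.50336) → t≈1.527

t = 1.527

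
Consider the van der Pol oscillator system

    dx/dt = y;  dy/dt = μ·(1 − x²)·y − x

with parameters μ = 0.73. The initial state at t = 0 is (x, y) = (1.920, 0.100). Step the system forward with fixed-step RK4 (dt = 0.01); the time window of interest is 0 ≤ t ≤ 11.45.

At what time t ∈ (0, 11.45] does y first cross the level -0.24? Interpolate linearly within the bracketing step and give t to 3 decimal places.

t = 0.193

t=0.000: state=(1.920, 0.100)
step 1 (dt=0.01): k1=(0.100, -2.116), k2=(0.089, -2.096), k3=(0.090, -2.096), k4=(0.079, -2.076); state += dt/6·(k1+2k2+2k3+k4)
t=0.010: state=(1.921, 0.079)
t=0.020: state=(1.922, 0.058)
t=0.030: state=(1.922, 0.038)
t=0.190: state=(1.905, -0.236)
next step: t=0.200: state=(1.903, -0.250) — y has crossed -0.24
linear interpolation between t=0.190 (-0.23553) and t=0.200 (-0.24992) → t≈0.193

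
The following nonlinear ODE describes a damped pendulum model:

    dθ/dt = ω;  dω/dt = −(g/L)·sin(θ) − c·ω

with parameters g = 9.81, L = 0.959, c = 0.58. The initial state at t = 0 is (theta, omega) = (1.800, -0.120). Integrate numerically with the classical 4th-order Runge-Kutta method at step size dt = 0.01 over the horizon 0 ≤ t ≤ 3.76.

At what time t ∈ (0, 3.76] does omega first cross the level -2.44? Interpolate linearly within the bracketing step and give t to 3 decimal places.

t = 0.248

t=0.000: state=(1.800, -0.120)
step 1 (dt=0.01): k1=(-0.120, -9.892), k2=(-0.169, -9.865), k3=(-0.169, -9.866), k4=(-0.219, -9.839); state += dt/6·(k1+2k2+2k3+k4)
t=0.010: state=(1.798, -0.219)
t=0.020: state=(1.796, -0.317)
t=0.030: state=(1.792, -0.414)
continuing one RK4 step at a time; state shown every 20 steps (Δt=0.2):
t=0.200: state=(1.584, -2.013)
t=0.240: state=(1.496, -2.371)
next step: t=0.250: state=(1.472, -2.459) — omega has crossed -2.44
linear interpolation between t=0.240 (-2.37068) and t=0.250 (-2.45858) → t≈0.248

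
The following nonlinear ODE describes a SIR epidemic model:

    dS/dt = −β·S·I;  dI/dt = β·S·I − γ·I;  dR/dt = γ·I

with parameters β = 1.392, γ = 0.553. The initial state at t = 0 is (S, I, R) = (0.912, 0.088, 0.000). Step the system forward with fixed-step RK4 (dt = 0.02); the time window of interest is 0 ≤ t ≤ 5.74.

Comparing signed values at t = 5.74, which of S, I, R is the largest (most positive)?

largest component: R

t=0.000: state=(0.912, 0.088, 0.000)
step 1 (dt=0.02): k1=(-0.112, 0.063, 0.049), k2=(-0.112, 0.063, 0.049), k3=(-0.112, 0.063, 0.049), k4=(-0.113, 0.064, 0.049); state += dt/6·(k1+2k2+2k3+k4)
t=0.020: state=(0.910, 0.089, 0.001)
t=0.040: state=(0.907, 0.091, 0.002)
t=0.060: state=(0.905, 0.092, 0.003)
continuing one RK4 step at a time; state shown every 10 steps (Δt=0.2):
t=0.200: state=(0.888, 0.101, 0.010)
t=0.400: state=(0.862, 0.116, 0.022)
t=0.600: state=(0.833, 0.131, 0.036)
t=0.800: state=(0.801, 0.147, 0.051)
t=1.000: state=(0.767, 0.164, 0.069)
t=1.200: state=(0.731, 0.181, 0.088)
t=1.400: state=(0.694, 0.198, 0.109)
t=1.600: state=(0.655, 0.213, 0.131)
t=1.800: state=(0.616, 0.228, 0.156)
t=2.000: state=(0.577, 0.241, 0.182)
t=2.200: state=(0.539, 0.252, 0.209)
t=2.400: state=(0.502, 0.261, 0.238)
t=2.600: state=(0.466, 0.267, 0.267)
t=2.800: state=(0.432, 0.271, 0.297)
t=3.000: state=(0.401, 0.273, 0.327)
t=3.200: state=(0.372, 0.272, 0.357)
t=3.400: state=(0.345, 0.269, 0.387)
t=3.600: state=(0.320, 0.264, 0.416)
t=3.800: state=(0.298, 0.257, 0.445)
t=4.000: state=(0.277, 0.250, 0.473)
t=4.200: state=(0.259, 0.241, 0.500)
t=4.400: state=(0.242, 0.231, 0.526)
t=4.600: state=(0.228, 0.221, 0.551)
t=4.800: state=(0.214, 0.210, 0.575)
t=5.000: state=(0.202, 0.200, 0.598)
t=5.200: state=(0.192, 0.189, 0.619)
t=5.400: state=(0.182, 0.178, 0.640)
t=5.600: state=(0.174, 0.168, 0.659)
t=5.740: state=(0.168, 0.160, 0.671)
compare at T: S=0.168, I=0.160, R=0.671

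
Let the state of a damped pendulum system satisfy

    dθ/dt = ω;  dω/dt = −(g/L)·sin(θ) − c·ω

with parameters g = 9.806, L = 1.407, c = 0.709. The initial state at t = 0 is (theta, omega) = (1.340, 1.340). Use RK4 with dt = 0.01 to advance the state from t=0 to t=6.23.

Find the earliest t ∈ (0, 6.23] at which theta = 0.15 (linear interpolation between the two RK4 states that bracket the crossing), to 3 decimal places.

t = 0.885

t=0.000: state=(1.340, 1.340)
step 1 (dt=0.01): k1=(1.340, -7.735), k2=(1.301, -7.718), k3=(1.301, -7.718), k4=(1.263, -7.700); state += dt/6·(k1+2k2+2k3+k4)
t=0.010: state=(1.353, 1.263)
t=0.020: state=(1.365, 1.186)
t=0.030: state=(1.377, 1.110)
continuing one RK4 step at a time; state shown every 25 steps (Δt=0.25):
t=0.250: state=(1.444, -0.458)
t=0.500: state=(1.138, -1.923)
t=0.750: state=(0.532, -2.786)
t=0.880: state=(0.163, -2.832)
next step: t=0.890: state=(0.135, -2.822) — theta has crossed 0.15
linear interpolation between t=0.880 (0.16341) and t=0.890 (0.13514) → t≈0.885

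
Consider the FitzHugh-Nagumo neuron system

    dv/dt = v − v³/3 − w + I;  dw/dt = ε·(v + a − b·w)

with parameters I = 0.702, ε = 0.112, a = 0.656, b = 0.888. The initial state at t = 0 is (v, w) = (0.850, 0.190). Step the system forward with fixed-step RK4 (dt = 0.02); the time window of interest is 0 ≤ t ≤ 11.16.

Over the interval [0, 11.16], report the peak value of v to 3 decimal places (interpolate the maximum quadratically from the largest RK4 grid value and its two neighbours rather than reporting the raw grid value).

max v = 1.806

t=0.000: state=(0.850, 0.190)
step 1 (dt=0.02): k1=(1.157, 0.150), k2=(1.159, 0.151), k3=(1.159, 0.151), k4=(1.160, 0.152); state += dt/6·(k1+2k2+2k3+k4)
t=0.020: state=(0.873, 0.193)
t=0.040: state=(0.896, 0.196)
t=0.060: state=(0.920, 0.199)
continuing one RK4 step at a time; state shown every 25 steps (Δt=0.5):
t=0.500: state=(1.395, 0.279)
t=1.000: state=(1.709, 0.387)
t=1.500: state=(1.801, 0.501)
t=2.000: state=(1.798, 0.611)
t=2.500: state=(1.765, 0.714)
t=3.000: state=(1.722, 0.811)
t=3.500: state=(1.677, 0.900)
t=4.000: state=(1.630, 0.983)
t=4.500: state=(1.583, 1.059)
t=5.000: state=(1.535, 1.128)
t=5.500: state=(1.486, 1.192)
t=6.000: state=(1.437, 1.250)
t=6.500: state=(1.386, 1.302)
t=7.000: state=(1.335, 1.349)
t=7.500: state=(1.281, 1.391)
t=8.000: state=(1.226, 1.428)
t=8.500: state=(1.167, 1.460)
t=9.000: state=(1.105, 1.487)
t=9.500: state=(1.037, 1.509)
t=10.000: state=(0.962, 1.526)
t=10.500: state=(0.877, 1.538)
t=11.000: state=(0.776, 1.545)
t=11.160: state=(0.739, 1.546)
largest grid value and its neighbours: v(1.680)=1.80591, v(1.700)=1.80594, v(1.720)=1.80588
parabola through these three points peaks at t≈1.696 with v≈1.80594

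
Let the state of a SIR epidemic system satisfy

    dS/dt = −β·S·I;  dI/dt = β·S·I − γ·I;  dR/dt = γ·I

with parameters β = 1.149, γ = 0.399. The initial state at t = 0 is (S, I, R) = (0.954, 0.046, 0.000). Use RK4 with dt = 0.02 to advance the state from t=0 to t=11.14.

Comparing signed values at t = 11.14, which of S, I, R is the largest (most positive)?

t=0.000: state=(0.954, 0.046, 0.000)
step 1 (dt=0.02): k1=(-0.050, 0.032, 0.018), k2=(-0.051, 0.032, 0.018), k3=(-0.051, 0.032, 0.018), k4=(-0.051, 0.032, 0.019); state += dt/6·(k1+2k2+2k3+k4)
t=0.020: state=(0.953, 0.047, 0.000)
t=0.040: state=(0.952, 0.047, 0.001)
t=0.060: state=(0.951, 0.048, 0.001)
continuing one RK4 step at a time; state shown every 25 steps (Δt=0.5):
t=0.500: state=(0.924, 0.065, 0.011)
t=1.000: state=(0.885, 0.089, 0.026)
t=1.500: state=(0.833, 0.120, 0.047)
t=2.000: state=(0.770, 0.155, 0.074)
t=2.500: state=(0.697, 0.194, 0.109)
t=3.000: state=(0.616, 0.232, 0.152)
t=3.500: state=(0.534, 0.264, 0.201)
t=4.000: state=(0.456, 0.288, 0.257)
t=4.500: state=(0.385, 0.300, 0.315)
t=5.000: state=(0.324, 0.301, 0.375)
t=5.500: state=(0.273, 0.292, 0.435)
t=6.000: state=(0.232, 0.277, 0.492)
t=6.500: state=(0.199, 0.256, 0.545)
t=7.000: state=(0.173, 0.234, 0.594)
t=7.500: state=(0.152, 0.210, 0.638)
t=8.000: state=(0.136, 0.187, 0.678)
t=8.500: state=(0.123, 0.165, 0.713)
t=9.000: state=(0.112, 0.144, 0.744)
t=9.500: state=(0.104, 0.126, 0.770)
t=10.000: state=(0.097, 0.109, 0.794)
t=10.500: state=(0.091, 0.094, 0.814)
t=11.000: state=(0.087, 0.081, 0.832)
t=11.140: state=(0.086, 0.078, 0.836)
compare at T: S=0.086, I=0.078, R=0.836

largest component: R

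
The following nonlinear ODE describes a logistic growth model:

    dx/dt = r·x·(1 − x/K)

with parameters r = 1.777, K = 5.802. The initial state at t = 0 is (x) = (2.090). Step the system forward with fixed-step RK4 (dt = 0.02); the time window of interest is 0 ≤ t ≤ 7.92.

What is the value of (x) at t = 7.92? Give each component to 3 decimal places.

t=0.000: state=(2.090)
step 1 (dt=0.02): k1=(2.376), k2=(2.388), k3=(2.388), k4=(2.399); state += dt/6·(k1+2k2+2k3+k4)
t=0.020: state=(2.138)
t=0.040: state=(2.186)
t=0.060: state=(2.235)
continuing one RK4 step at a time; state shown every 25 steps (Δt=0.5):
t=0.500: state=(3.353)
t=1.000: state=(4.462)
t=1.500: state=(5.164)
t=2.000: state=(5.521)
t=2.500: state=(5.683)
t=3.000: state=(5.753)
t=3.500: state=(5.782)
t=4.000: state=(5.794)
t=4.500: state=(5.799)
t=5.000: state=(5.801)
t=5.500: state=(5.801)
t=6.000: state=(5.802)
t=6.500: state=(5.802)
t=7.000: state=(5.802)
t=7.500: state=(5.802)
t=7.920: state=(5.802)

(x) = (5.802)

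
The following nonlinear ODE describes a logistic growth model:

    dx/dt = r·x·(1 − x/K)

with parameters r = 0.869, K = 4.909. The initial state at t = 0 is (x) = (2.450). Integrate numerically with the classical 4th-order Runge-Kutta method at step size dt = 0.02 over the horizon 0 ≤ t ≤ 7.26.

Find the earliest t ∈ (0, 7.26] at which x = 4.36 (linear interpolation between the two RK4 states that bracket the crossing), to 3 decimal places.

t = 2.389

t=0.000: state=(2.450)
step 1 (dt=0.02): k1=(1.066), k2=(1.066), k3=(1.066), k4=(1.066); state += dt/6·(k1+2k2+2k3+k4)
t=0.020: state=(2.471)
t=0.040: state=(2.493)
t=0.060: state=(2.514)
continuing one RK4 step at a time; state shown every 25 steps (Δt=0.5):
t=0.500: state=(2.975)
t=1.000: state=(3.455)
t=1.500: state=(3.858)
t=2.000: state=(4.172)
t=2.380: state=(4.356)
next step: t=2.400: state=(4.365) — x has crossed 4.36
linear interpolation between t=2.380 (4.35630) and t=2.400 (4.36476) → t≈2.389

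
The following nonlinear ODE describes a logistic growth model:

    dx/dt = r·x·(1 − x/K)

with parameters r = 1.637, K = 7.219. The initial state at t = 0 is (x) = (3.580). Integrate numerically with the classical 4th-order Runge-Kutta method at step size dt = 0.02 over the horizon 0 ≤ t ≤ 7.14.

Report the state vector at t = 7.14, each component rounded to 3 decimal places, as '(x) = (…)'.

(x) = (7.219)

t=0.000: state=(3.580)
step 1 (dt=0.02): k1=(2.954), k2=(2.954), k3=(2.954), k4=(2.954); state += dt/6·(k1+2k2+2k3+k4)
t=0.020: state=(3.639)
t=0.040: state=(3.698)
t=0.060: state=(3.757)
continuing one RK4 step at a time; state shown every 25 steps (Δt=0.5):
t=0.500: state=(4.984)
t=1.000: state=(6.027)
t=1.500: state=(6.640)
t=2.000: state=(6.952)
t=2.500: state=(7.099)
t=3.000: state=(7.165)
t=3.500: state=(7.195)
t=4.000: state=(7.209)
t=4.500: state=(7.214)
t=5.000: state=(7.217)
t=5.500: state=(7.218)
t=6.000: state=(7.219)
t=6.500: state=(7.219)
t=7.000: state=(7.219)
t=7.140: state=(7.219)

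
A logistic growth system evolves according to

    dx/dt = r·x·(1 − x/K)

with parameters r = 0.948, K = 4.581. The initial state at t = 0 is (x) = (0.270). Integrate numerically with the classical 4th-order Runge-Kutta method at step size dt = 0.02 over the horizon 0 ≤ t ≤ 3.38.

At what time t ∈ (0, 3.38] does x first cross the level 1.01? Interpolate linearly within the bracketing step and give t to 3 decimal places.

t=0.000: state=(0.270)
step 1 (dt=0.02): k1=(0.241), k2=(0.243), k3=(0.243), k4=(0.245); state += dt/6·(k1+2k2+2k3+k4)
t=0.020: state=(0.275)
t=0.040: state=(0.280)
t=0.060: state=(0.285)
continuing one RK4 step at a time; state shown every 10 steps (Δt=0.2):
t=0.200: state=(0.322)
t=0.400: state=(0.384)
t=0.600: state=(0.456)
t=0.800: state=(0.540)
t=1.000: state=(0.637)
t=1.200: state=(0.749)
t=1.400: state=(0.875)
t=1.580: state=(1.002)
next step: t=1.600: state=(1.017) — x has crossed 1.01
linear interpolation between t=1.580 (1.00233) and t=1.600 (1.01726) → t≈1.590

t = 1.590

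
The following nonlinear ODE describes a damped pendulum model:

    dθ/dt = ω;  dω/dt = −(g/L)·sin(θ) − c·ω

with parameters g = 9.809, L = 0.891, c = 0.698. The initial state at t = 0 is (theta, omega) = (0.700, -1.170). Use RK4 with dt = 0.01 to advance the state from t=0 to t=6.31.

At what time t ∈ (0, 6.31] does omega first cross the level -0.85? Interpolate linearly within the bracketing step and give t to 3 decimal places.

t = 0.678

t=0.000: state=(0.700, -1.170)
step 1 (dt=0.01): k1=(-1.170, -6.276), k2=(-1.201, -6.204), k3=(-1.201, -6.203), k4=(-1.232, -6.131); state += dt/6·(k1+2k2+2k3+k4)
t=0.010: state=(0.688, -1.232)
t=0.020: state=(0.675, -1.293)
t=0.030: state=(0.662, -1.352)
continuing one RK4 step at a time; state shown every 25 steps (Δt=0.25):
t=0.250: state=(0.257, -2.167)
t=0.500: state=(-0.264, -1.771)
t=0.670: state=(-0.495, -0.896)
next step: t=0.680: state=(-0.504, -0.837) — omega has crossed -0.85
linear interpolation between t=0.670 (-0.89590) and t=0.680 (-0.83713) → t≈0.678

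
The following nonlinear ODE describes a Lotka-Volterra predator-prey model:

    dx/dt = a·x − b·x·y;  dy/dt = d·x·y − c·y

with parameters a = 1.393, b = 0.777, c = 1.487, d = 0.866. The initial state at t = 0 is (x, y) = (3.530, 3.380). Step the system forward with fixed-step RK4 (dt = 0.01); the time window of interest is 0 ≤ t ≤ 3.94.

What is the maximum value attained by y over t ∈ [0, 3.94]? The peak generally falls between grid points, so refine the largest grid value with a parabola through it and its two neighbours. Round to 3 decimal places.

max y = 4.557

t=0.000: state=(3.530, 3.380)
step 1 (dt=0.01): k1=(-4.353, 5.307), k2=(-4.399, 5.284), k3=(-4.398, 5.283), k4=(-4.442, 5.259); state += dt/6·(k1+2k2+2k3+k4)
t=0.010: state=(3.486, 3.433)
t=0.020: state=(3.441, 3.485)
t=0.030: state=(3.396, 3.537)
continuing one RK4 step at a time; state shown every 20 steps (Δt=0.2):
t=0.200: state=(2.561, 4.261)
t=0.400: state=(1.691, 4.557)
t=0.600: state=(1.117, 4.298)
t=0.800: state=(0.788, 3.754)
t=1.000: state=(0.609, 3.142)
t=1.200: state=(0.517, 2.570)
t=1.400: state=(0.476, 2.079)
t=1.600: state=(0.471, 1.676)
t=1.800: state=(0.492, 1.352)
t=2.000: state=(0.538, 1.098)
t=2.200: state=(0.609, 0.900)
t=2.400: state=(0.708, 0.749)
t=2.600: state=(0.840, 0.636)
t=2.800: state=(1.013, 0.554)
t=3.000: state=(1.233, 0.500)
t=3.200: state=(1.512, 0.470)
t=3.400: state=(1.858, 0.467)
t=3.600: state=(2.279, 0.496)
t=3.800: state=(2.774, 0.570)
t=3.940: state=(3.154, 0.663)
largest grid value and its neighbours: y(0.380)=4.55584, y(0.390)=4.55701, y(0.400)=4.55671
parabola through these three points peaks at t≈0.393 with y≈4.55707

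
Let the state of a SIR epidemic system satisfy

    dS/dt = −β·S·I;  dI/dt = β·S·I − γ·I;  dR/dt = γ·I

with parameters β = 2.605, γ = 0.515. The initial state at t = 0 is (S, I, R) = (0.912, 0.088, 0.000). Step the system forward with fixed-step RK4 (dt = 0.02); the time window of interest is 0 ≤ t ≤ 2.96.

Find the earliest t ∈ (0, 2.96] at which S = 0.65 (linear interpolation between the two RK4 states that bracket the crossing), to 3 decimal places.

t = 0.746

t=0.000: state=(0.912, 0.088, 0.000)
step 1 (dt=0.02): k1=(-0.209, 0.164, 0.045), k2=(-0.212, 0.166, 0.046), k3=(-0.213, 0.166, 0.046), k4=(-0.216, 0.169, 0.047); state += dt/6·(k1+2k2+2k3+k4)
t=0.020: state=(0.908, 0.091, 0.001)
t=0.040: state=(0.903, 0.095, 0.002)
t=0.060: state=(0.899, 0.098, 0.003)
continuing one RK4 step at a time; state shown every 5 steps (Δt=0.1):
t=0.100: state=(0.889, 0.106, 0.005)
t=0.200: state=(0.863, 0.126, 0.011)
t=0.300: state=(0.833, 0.149, 0.018)
t=0.400: state=(0.798, 0.176, 0.026)
t=0.500: state=(0.760, 0.204, 0.036)
t=0.600: state=(0.717, 0.235, 0.047)
t=0.700: state=(0.672, 0.268, 0.060)
t=0.740: state=(0.653, 0.281, 0.066)
next step: t=0.760: state=(0.643, 0.288, 0.069) — S has crossed 0.65
linear interpolation between t=0.740 (0.65301) and t=0.760 (0.64341) → t≈0.746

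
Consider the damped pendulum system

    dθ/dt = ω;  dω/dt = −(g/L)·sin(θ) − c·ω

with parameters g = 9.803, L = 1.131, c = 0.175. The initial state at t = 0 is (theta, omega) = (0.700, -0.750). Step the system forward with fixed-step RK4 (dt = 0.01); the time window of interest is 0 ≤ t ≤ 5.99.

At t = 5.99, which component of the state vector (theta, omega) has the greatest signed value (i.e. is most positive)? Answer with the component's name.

largest component: omega

t=0.000: state=(0.700, -0.750)
step 1 (dt=0.01): k1=(-0.750, -5.453), k2=(-0.777, -5.423), k3=(-0.777, -5.422), k4=(-0.804, -5.391); state += dt/6·(k1+2k2+2k3+k4)
t=0.010: state=(0.692, -0.804)
t=0.020: state=(0.684, -0.858)
t=0.030: state=(0.675, -0.911)
continuing one RK4 step at a time; state shown every 20 steps (Δt=0.2):
t=0.200: state=(0.451, -1.670)
t=0.400: state=(0.068, -2.056)
t=0.600: state=(-0.325, -1.758)
t=0.800: state=(-0.599, -0.919)
t=1.000: state=(-0.677, 0.152)
t=1.200: state=(-0.543, 1.144)
t=1.400: state=(-0.244, 1.771)
t=1.600: state=(0.125, 1.809)
t=1.800: state=(0.440, 1.257)
t=2.000: state=(0.604, 0.342)
t=2.200: state=(0.573, -0.638)
t=2.400: state=(0.363, -1.401)
t=2.600: state=(0.044, -1.703)
t=2.800: state=(-0.279, -1.435)
t=3.000: state=(-0.500, -0.720)
t=3.200: state=(-0.555, 0.185)
t=3.400: state=(-0.432, 1.005)
t=3.600: state=(-0.175, 1.490)
t=3.800: state=(0.130, 1.475)
t=4.000: state=(0.382, 0.979)
t=4.200: state=(0.503, 0.196)
t=4.400: state=(0.459, -0.619)
t=4.600: state=(0.269, -1.218)
t=4.800: state=(-0.001, -1.408)
t=5.000: state=(-0.262, -1.127)
t=5.200: state=(-0.428, -0.495)
t=5.400: state=(-0.451, 0.267)
t=5.600: state=(-0.329, 0.921)
t=5.800: state=(-0.104, 1.263)
t=5.990: state=(0.136, 1.193)
compare at T: theta=0.136, omega=1.193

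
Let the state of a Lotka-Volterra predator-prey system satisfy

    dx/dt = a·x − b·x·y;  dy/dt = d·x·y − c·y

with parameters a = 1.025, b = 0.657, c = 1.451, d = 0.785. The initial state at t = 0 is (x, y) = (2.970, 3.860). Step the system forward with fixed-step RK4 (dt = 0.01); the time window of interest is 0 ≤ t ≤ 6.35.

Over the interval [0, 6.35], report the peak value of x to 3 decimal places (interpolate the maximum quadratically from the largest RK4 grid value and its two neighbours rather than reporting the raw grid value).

max x = 4.466

t=0.000: state=(2.970, 3.860)
step 1 (dt=0.01): k1=(-4.488, 3.399), k2=(-4.487, 3.345), k3=(-4.486, 3.345), k4=(-4.484, 3.291); state += dt/6·(k1+2k2+2k3+k4)
t=0.010: state=(2.925, 3.893)
t=0.020: state=(2.880, 3.926)
t=0.030: state=(2.836, 3.957)
continuing one RK4 step at a time; state shown every 25 steps (Δt=0.25):
t=0.250: state=(1.938, 4.329)
t=0.500: state=(1.244, 4.091)
t=0.750: state=(0.861, 3.486)
t=1.000: state=(0.663, 2.810)
t=1.250: state=(0.569, 2.204)
t=1.500: state=(0.534, 1.707)
t=1.750: state=(0.539, 1.319)
t=2.000: state=(0.575, 1.023)
t=2.250: state=(0.640, 0.801)
t=2.500: state=(0.735, 0.638)
t=2.750: state=(0.864, 0.519)
t=3.000: state=(1.033, 0.435)
t=3.250: state=(1.249, 0.378)
t=3.500: state=(1.521, 0.345)
t=3.750: state=(1.860, 0.334)
t=4.000: state=(2.273, 0.348)
t=4.250: state=(2.764, 0.396)
t=4.500: state=(3.321, 0.501)
t=4.750: state=(3.893, 0.707)
t=5.000: state=(4.349, 1.109)
t=5.250: state=(4.433, 1.842)
t=5.500: state=(3.884, 2.931)
t=5.750: state=(2.834, 3.958)
t=6.000: state=(1.833, 4.333)
t=6.250: state=(1.183, 4.030)
t=6.350: state=(1.014, 3.798)
largest grid value and its neighbours: x(5.160)=4.46568, x(5.170)=4.46603, x(5.180)=4.46544
parabola through these three points peaks at t≈5.169 with x≈4.46604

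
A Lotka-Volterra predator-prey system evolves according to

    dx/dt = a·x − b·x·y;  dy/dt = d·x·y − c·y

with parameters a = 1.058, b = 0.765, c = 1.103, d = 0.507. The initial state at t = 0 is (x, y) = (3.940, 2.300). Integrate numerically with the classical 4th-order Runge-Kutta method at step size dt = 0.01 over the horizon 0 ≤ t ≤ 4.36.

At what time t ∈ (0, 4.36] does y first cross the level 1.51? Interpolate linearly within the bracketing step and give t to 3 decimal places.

t=0.000: state=(3.940, 2.300)
step 1 (dt=0.01): k1=(-2.764, 2.058), k2=(-2.785, 2.051), k3=(-2.785, 2.050), k4=(-2.806, 2.043); state += dt/6·(k1+2k2+2k3+k4)
t=0.010: state=(3.912, 2.321)
t=0.020: state=(3.884, 2.341)
t=0.030: state=(3.855, 2.361)
continuing one RK4 step at a time; state shown every 20 steps (Δt=0.2):
t=0.200: state=(3.325, 2.668)
t=0.400: state=(2.677, 2.901)
t=0.600: state=(2.108, 2.962)
t=0.800: state=(1.664, 2.874)
t=1.000: state=(1.343, 2.682)
t=1.200: state=(1.121, 2.435)
t=1.400: state=(0.974, 2.171)
t=1.600: state=(0.881, 1.912)
t=1.800: state=(0.828, 1.672)
t=1.940: state=(0.809, 1.518)
next step: t=1.950: state=(0.808, 1.508) — y has crossed 1.51
linear interpolation between t=1.940 (1.51831) and t=1.950 (1.50783) → t≈1.948

t = 1.948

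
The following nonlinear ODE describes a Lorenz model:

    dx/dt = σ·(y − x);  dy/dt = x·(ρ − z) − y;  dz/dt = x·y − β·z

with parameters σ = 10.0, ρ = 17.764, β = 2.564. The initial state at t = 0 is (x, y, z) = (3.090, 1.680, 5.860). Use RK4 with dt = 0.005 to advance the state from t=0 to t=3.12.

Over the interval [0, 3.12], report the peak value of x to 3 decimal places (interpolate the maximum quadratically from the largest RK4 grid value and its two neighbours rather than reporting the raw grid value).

max x = 12.578

t=0.000: state=(3.090, 1.680, 5.860)
step 1 (dt=0.005): k1=(-14.100, 35.103, -9.834), k2=(-12.870, 34.671, -9.562), k3=(-12.911, 34.707, -9.562), k4=(-11.719, 34.306, -9.295); state += dt/6·(k1+2k2+2k3+k4)
t=0.005: state=(3.026, 1.853, 5.812)
t=0.010: state=(2.973, 2.023, 5.767)
t=0.015: state=(2.930, 2.190, 5.724)
continuing one RK4 step at a time; state shown every 40 steps (Δt=0.2):
t=0.200: state=(6.022, 9.596, 7.257)
t=0.400: state=(11.814, 10.243, 24.412)
t=0.600: state=(3.128, -0.055, 19.037)
t=0.800: state=(0.584, 0.405, 11.408)
t=1.000: state=(0.926, 1.413, 6.926)
t=1.200: state=(3.122, 5.165, 5.138)
t=1.400: state=(10.220, 14.358, 14.448)
t=1.600: state=(7.571, 1.956, 24.273)
t=1.800: state=(0.944, -0.132, 14.689)
t=2.000: state=(0.297, 0.347, 8.802)
t=2.200: state=(0.766, 1.242, 5.332)
t=2.400: state=(2.940, 5.006, 4.049)
t=2.600: state=(10.452, 15.007, 14.085)
t=2.800: state=(7.473, 1.321, 24.684)
t=3.000: state=(0.433, -0.707, 14.678)
t=3.120: state=(-0.323, -0.670, 10.793)
largest grid value and its neighbours: x(2.675)=12.57383, x(2.680)=12.57624, x(2.685)=12.55687
parabola through these three points peaks at t≈2.678 with x≈12.57789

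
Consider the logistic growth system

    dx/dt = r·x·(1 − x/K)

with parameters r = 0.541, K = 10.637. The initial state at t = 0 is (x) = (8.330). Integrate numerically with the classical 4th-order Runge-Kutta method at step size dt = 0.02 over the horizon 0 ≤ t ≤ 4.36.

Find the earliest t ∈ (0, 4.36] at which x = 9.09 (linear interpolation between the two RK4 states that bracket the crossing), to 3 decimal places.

t=0.000: state=(8.330)
step 1 (dt=0.02): k1=(0.977), k2=(0.974), k3=(0.974), k4=(0.971); state += dt/6·(k1+2k2+2k3+k4)
t=0.020: state=(8.349)
t=0.040: state=(8.369)
t=0.060: state=(8.388)
continuing one RK4 step at a time; state shown every 10 steps (Δt=0.2):
t=0.200: state=(8.519)
t=0.400: state=(8.697)
t=0.600: state=(8.863)
t=0.800: state=(9.017)
t=0.900: state=(9.090)
next step: t=0.920: state=(9.104) — x has crossed 9.09
linear interpolation between t=0.900 (9.08994) and t=0.920 (9.10419) → t≈0.900

t = 0.900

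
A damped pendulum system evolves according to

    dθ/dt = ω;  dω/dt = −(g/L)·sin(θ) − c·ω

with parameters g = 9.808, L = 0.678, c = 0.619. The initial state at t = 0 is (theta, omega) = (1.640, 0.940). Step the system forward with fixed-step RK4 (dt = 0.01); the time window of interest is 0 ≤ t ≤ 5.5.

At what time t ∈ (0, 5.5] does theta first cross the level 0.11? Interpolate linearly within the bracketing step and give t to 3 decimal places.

t=0.000: state=(1.640, 0.940)
step 1 (dt=0.01): k1=(0.940, -15.013), k2=(0.865, -14.962), k3=(0.865, -14.963), k4=(0.790, -14.911); state += dt/6·(k1+2k2+2k3+k4)
t=0.010: state=(1.649, 0.790)
t=0.020: state=(1.656, 0.642)
t=0.030: state=(1.661, 0.494)
continuing one RK4 step at a time; state shown every 20 steps (Δt=0.2):
t=0.200: state=(1.540, -1.883)
t=0.400: state=(0.916, -4.213)
t=0.570: state=(0.115, -4.918)
next step: t=0.580: state=(0.066, -4.901) — theta has crossed 0.11
linear interpolation between t=0.570 (0.11506) and t=0.580 (0.06595) → t≈0.571

t = 0.571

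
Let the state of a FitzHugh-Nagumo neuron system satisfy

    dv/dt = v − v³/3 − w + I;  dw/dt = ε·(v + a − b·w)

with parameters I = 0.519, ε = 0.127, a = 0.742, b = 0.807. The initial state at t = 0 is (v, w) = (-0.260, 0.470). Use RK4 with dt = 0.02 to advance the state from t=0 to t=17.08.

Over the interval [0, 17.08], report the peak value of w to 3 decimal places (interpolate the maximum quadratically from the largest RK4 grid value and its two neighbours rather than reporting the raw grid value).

max w = 0.473

t=0.000: state=(-0.260, 0.470)
step 1 (dt=0.02): k1=(-0.205, 0.013), k2=(-0.207, 0.013), k3=(-0.207, 0.013), k4=(-0.209, 0.012); state += dt/6·(k1+2k2+2k3+k4)
t=0.020: state=(-0.264, 0.470)
t=0.040: state=(-0.268, 0.470)
t=0.060: state=(-0.273, 0.471)
continuing one RK4 step at a time; state shown every 50 steps (Δt=1):
t=1.000: state=(-0.589, 0.465)
t=2.000: state=(-1.135, 0.405)
t=3.000: state=(-1.488, 0.293)
t=4.000: state=(-1.538, 0.169)
t=5.000: state=(-1.486, 0.060)
t=6.000: state=(-1.413, -0.032)
t=7.000: state=(-1.333, -0.105)
t=8.000: state=(-1.252, -0.161)
t=9.000: state=(-1.169, -0.202)
t=10.000: state=(-1.083, -0.228)
t=11.000: state=(-0.992, -0.242)
t=12.000: state=(-0.893, -0.242)
t=13.000: state=(-0.777, -0.230)
t=14.000: state=(-0.628, -0.203)
t=15.000: state=(-0.400, -0.157)
t=16.000: state=(0.037, -0.077)
t=17.000: state=(0.951, 0.075)
t=17.080: state=(1.039, 0.092)
largest grid value and its neighbours: w(0.380)=0.47275, w(0.400)=0.47276, w(0.420)=0.47276
parabola through these three points peaks at t≈0.402 with w≈0.47276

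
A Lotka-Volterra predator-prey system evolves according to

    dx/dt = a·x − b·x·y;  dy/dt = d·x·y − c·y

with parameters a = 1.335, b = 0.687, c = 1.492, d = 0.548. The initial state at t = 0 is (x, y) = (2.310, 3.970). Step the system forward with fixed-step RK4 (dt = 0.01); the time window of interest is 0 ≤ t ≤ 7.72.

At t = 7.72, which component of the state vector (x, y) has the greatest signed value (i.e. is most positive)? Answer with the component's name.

t=0.000: state=(2.310, 3.970)
step 1 (dt=0.01): k1=(-3.216, -0.898), k2=(-3.187, -0.932), k3=(-3.187, -0.931), k4=(-3.157, -0.965); state += dt/6·(k1+2k2+2k3+k4)
t=0.010: state=(2.278, 3.961)
t=0.020: state=(2.247, 3.951)
t=0.030: state=(2.216, 3.940)
continuing one RK4 step at a time; state shown every 25 steps (Δt=0.25):
t=0.250: state=(1.680, 3.580)
t=0.500: state=(1.329, 3.022)
t=0.750: state=(1.159, 2.464)
t=1.000: state=(1.107, 1.979)
t=1.250: state=(1.139, 1.588)
t=1.500: state=(1.244, 1.287)
t=1.750: state=(1.421, 1.063)
t=2.000: state=(1.677, 0.904)
t=2.250: state=(2.024, 0.801)
t=2.500: state=(2.475, 0.750)
t=2.750: state=(3.040, 0.753)
t=3.000: state=(3.711, 0.822)
t=3.250: state=(4.443, 0.990)
t=3.500: state=(5.104, 1.313)
t=3.750: state=(5.442, 1.873)
t=4.000: state=(5.151, 2.687)
t=4.250: state=(4.205, 3.533)
t=4.500: state=(3.052, 3.996)
t=4.750: state=(2.145, 3.912)
t=5.000: state=(1.584, 3.466)
t=5.250: state=(1.280, 2.898)
t=5.500: state=(1.140, 2.352)
t=5.750: state=(1.107, 1.887)
t=6.000: state=(1.156, 1.516)
t=6.250: state=(1.276, 1.232)
t=6.500: state=(1.469, 1.023)
t=6.750: state=(1.743, 0.877)
t=7.000: state=(2.112, 0.786)
t=7.250: state=(2.587, 0.746)
t=7.500: state=(3.176, 0.761)
t=7.720: state=(3.780, 0.833)
compare at T: x=3.780, y=0.833

largest component: x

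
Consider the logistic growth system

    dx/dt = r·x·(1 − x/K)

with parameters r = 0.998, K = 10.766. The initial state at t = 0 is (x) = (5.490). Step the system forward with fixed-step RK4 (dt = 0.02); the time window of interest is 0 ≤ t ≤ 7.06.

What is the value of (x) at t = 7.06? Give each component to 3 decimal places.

t=0.000: state=(5.490)
step 1 (dt=0.02): k1=(2.685), k2=(2.684), k3=(2.684), k4=(2.684); state += dt/6·(k1+2k2+2k3+k4)
t=0.020: state=(5.544)
t=0.040: state=(5.597)
t=0.060: state=(5.651)
continuing one RK4 step at a time; state shown every 25 steps (Δt=0.5):
t=0.500: state=(6.799)
t=1.000: state=(7.950)
t=1.500: state=(8.860)
t=2.000: state=(9.523)
t=2.500: state=(9.975)
t=3.000: state=(10.272)
t=3.500: state=(10.460)
t=4.000: state=(10.578)
t=4.500: state=(10.651)
t=5.000: state=(10.696)
t=5.500: state=(10.723)
t=6.000: state=(10.740)
t=6.500: state=(10.750)
t=7.000: state=(10.756)
t=7.060: state=(10.757)

(x) = (10.757)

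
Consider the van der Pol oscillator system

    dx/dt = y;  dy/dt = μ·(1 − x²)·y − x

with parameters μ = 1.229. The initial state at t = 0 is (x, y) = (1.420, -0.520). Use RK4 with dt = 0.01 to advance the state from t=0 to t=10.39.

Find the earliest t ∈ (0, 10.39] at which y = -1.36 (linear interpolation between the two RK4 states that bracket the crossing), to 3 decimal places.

t=0.000: state=(1.420, -0.520)
step 1 (dt=0.01): k1=(-0.520, -0.770), k2=(-0.524, -0.768), k3=(-0.524, -0.768), k4=(-0.528, -0.765); state += dt/6·(k1+2k2+2k3+k4)
t=0.010: state=(1.415, -0.528)
t=0.020: state=(1.409, -0.535)
t=0.030: state=(1.404, -0.543)
continuing one RK4 step at a time; state shown every 50 steps (Δt=0.5):
t=0.500: state=(1.066, -0.908)
t=0.870: state=(0.655, -1.355)
next step: t=0.880: state=(0.642, -1.371) — y has crossed -1.36
linear interpolation between t=0.870 (-1.35508) and t=0.880 (-1.37127) → t≈0.873

t = 0.873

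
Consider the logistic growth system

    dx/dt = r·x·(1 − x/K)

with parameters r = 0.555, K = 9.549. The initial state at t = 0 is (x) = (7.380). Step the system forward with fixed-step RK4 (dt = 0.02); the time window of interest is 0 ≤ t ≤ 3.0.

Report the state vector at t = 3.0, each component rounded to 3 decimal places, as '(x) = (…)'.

(x) = (9.046)

t=0.000: state=(7.380)
step 1 (dt=0.02): k1=(0.930), k2=(0.928), k3=(0.928), k4=(0.925); state += dt/6·(k1+2k2+2k3+k4)
t=0.020: state=(7.399)
t=0.040: state=(7.417)
t=0.060: state=(7.435)
continuing one RK4 step at a time; state shown every 5 steps (Δt=0.1):
t=0.100: state=(7.472)
t=0.200: state=(7.560)
t=0.300: state=(7.646)
t=0.400: state=(7.730)
t=0.500: state=(7.810)
t=0.600: state=(7.887)
t=0.700: state=(7.962)
t=0.800: state=(8.034)
t=0.900: state=(8.104)
t=1.000: state=(8.170)
t=1.100: state=(8.235)
t=1.200: state=(8.296)
t=1.300: state=(8.355)
t=1.400: state=(8.412)
t=1.500: state=(8.467)
t=1.600: state=(8.519)
t=1.700: state=(8.569)
t=1.800: state=(8.616)
t=1.900: state=(8.662)
t=2.000: state=(8.706)
t=2.100: state=(8.747)
t=2.200: state=(8.787)
t=2.300: state=(8.825)
t=2.400: state=(8.862)
t=2.500: state=(8.896)
t=2.600: state=(8.929)
t=2.700: state=(8.961)
t=2.800: state=(8.990)
t=2.900: state=(9.019)
t=3.000: state=(9.046)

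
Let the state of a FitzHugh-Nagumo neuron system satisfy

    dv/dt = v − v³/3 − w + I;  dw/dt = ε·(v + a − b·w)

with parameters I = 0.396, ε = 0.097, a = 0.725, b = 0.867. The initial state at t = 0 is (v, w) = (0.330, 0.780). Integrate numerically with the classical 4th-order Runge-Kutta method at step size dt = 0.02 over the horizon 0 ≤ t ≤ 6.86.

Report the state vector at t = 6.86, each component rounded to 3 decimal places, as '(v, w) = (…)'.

(v, w) = (-1.685, 0.244)

t=0.000: state=(0.330, 0.780)
step 1 (dt=0.02): k1=(-0.066, 0.037), k2=(-0.067, 0.037), k3=(-0.067, 0.037), k4=(-0.068, 0.037); state += dt/6·(k1+2k2+2k3+k4)
t=0.020: state=(0.329, 0.781)
t=0.040: state=(0.327, 0.781)
t=0.060: state=(0.326, 0.782)
continuing one RK4 step at a time; state shown every 25 steps (Δt=0.5):
t=0.500: state=(0.283, 0.797)
t=1.000: state=(0.199, 0.810)
t=1.500: state=(0.056, 0.818)
t=2.000: state=(-0.180, 0.816)
t=2.500: state=(-0.555, 0.800)
t=3.000: state=(-1.055, 0.763)
t=3.500: state=(-1.500, 0.705)
t=4.000: state=(-1.726, 0.633)
t=4.500: state=(-1.790, 0.557)
t=5.000: state=(-1.789, 0.484)
t=5.500: state=(-1.766, 0.414)
t=6.000: state=(-1.738, 0.348)
t=6.500: state=(-1.707, 0.286)
t=6.860: state=(-1.685, 0.244)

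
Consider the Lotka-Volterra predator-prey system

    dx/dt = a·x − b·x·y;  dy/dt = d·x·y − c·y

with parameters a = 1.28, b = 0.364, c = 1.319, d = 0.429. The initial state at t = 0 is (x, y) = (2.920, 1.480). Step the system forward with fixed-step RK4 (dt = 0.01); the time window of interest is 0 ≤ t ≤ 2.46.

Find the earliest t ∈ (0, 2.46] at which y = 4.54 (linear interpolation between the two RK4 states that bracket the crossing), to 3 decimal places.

t=0.000: state=(2.920, 1.480)
step 1 (dt=0.01): k1=(2.165, -0.098), k2=(2.173, -0.091), k3=(2.173, -0.091), k4=(2.182, -0.084); state += dt/6·(k1+2k2+2k3+k4)
t=0.010: state=(2.942, 1.479)
t=0.020: state=(2.964, 1.478)
t=0.030: state=(2.986, 1.478)
continuing one RK4 step at a time; state shown every 10 steps (Δt=0.1):
t=0.100: state=(3.145, 1.477)
t=0.200: state=(3.387, 1.489)
t=0.300: state=(3.644, 1.518)
t=0.400: state=(3.916, 1.564)
t=0.500: state=(4.200, 1.632)
t=0.600: state=(4.491, 1.723)
t=0.700: state=(4.784, 1.843)
t=0.800: state=(5.071, 1.995)
t=0.900: state=(5.342, 2.186)
t=1.000: state=(5.584, 2.422)
t=1.100: state=(5.781, 2.710)
t=1.200: state=(5.917, 3.053)
t=1.300: state=(5.975, 3.454)
t=1.400: state=(5.940, 3.911)
t=1.500: state=(5.803, 4.411)
t=1.520: state=(5.763, 4.514)
next step: t=1.530: state=(5.742, 4.567) — y has crossed 4.54
linear interpolation between t=1.520 (4.51443) and t=1.530 (4.56660) → t≈1.525

t = 1.525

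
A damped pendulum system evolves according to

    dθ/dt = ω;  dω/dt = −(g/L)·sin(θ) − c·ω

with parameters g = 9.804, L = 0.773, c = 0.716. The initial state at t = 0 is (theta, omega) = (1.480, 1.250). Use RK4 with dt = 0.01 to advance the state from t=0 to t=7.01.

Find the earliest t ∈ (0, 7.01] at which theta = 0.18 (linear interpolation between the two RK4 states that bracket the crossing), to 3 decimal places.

t=0.000: state=(1.480, 1.250)
step 1 (dt=0.01): k1=(1.250, -13.526), k2=(1.182, -13.484), k3=(1.183, -13.484), k4=(1.115, -13.442); state += dt/6·(k1+2k2+2k3+k4)
t=0.010: state=(1.492, 1.115)
t=0.020: state=(1.502, 0.981)
t=0.030: state=(1.511, 0.848)
continuing one RK4 step at a time; state shown every 25 steps (Δt=0.25):
t=0.250: state=(1.393, -1.848)
t=0.500: state=(0.629, -3.994)
t=0.600: state=(0.215, -4.215)
next step: t=0.610: state=(0.172, -4.209) — theta has crossed 0.18
linear interpolation between t=0.600 (0.21451) and t=0.610 (0.17238) → t≈0.608

t = 0.608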